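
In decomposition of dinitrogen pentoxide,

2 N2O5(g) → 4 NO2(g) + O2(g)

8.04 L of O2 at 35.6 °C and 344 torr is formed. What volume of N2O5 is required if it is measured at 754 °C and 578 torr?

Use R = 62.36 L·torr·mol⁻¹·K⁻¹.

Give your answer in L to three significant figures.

n(O2) = PV/RT = (344 × 8.04) / (62.36 × 308.75) = 0.1436 mol
n(N2O5) = (2/1) × 0.1436 = 0.2872 mol
V = nRT/P = 0.2872 × 62.36 × 1027.15 / 578 = 31.83 L

31.8 L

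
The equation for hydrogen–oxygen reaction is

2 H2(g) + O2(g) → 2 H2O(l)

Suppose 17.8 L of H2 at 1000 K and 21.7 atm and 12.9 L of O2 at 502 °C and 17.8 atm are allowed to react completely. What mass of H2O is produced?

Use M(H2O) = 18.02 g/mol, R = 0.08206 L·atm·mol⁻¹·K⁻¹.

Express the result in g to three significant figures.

n(H2) = PV/RT = (21.7 × 17.8) / (0.08206 × 1000) = 4.707 mol
n(O2) = PV/RT = (17.8 × 12.9) / (0.08206 × 775.15) = 3.610 mol
For 4.707 mol H2, stoichiometry requires (1/2) × 4.707 = 2.353 mol O2; 3.610 mol is available, so H2 is limiting.
n(H2O) = (2/2) × 4.707 = 4.707 mol
m(H2O) = 4.707 × 18.02 = 84.82 g

84.8 g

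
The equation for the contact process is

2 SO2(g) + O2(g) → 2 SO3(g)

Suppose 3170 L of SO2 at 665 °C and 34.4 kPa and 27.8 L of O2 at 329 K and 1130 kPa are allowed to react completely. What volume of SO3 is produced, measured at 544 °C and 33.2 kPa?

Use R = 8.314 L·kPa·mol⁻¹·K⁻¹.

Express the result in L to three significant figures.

n(SO2) = PV/RT = (34.4 × 3170) / (8.314 × 938.15) = 13.98 mol
n(O2) = PV/RT = (1130 × 27.8) / (8.314 × 329) = 11.48 mol
For 13.98 mol SO2, stoichiometry requires (1/2) × 13.98 = 6.990 mol O2; 11.48 mol is available, so SO2 is limiting.
n(SO3) = (2/2) × 13.98 = 13.98 mol
V(SO3) = nRT/P = 13.98 × 8.314 × 817.15 / 33.2 = 2861 L

2860 L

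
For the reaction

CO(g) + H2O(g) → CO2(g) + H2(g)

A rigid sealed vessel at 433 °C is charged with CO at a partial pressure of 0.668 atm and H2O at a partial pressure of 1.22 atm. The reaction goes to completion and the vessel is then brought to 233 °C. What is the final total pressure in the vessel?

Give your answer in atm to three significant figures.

Because the vessel is rigid and T is held at 433 °C, work the stoichiometry in partial pressures (P_i = n_iRT/V).
P(H2O) required for 0.668 atm of CO = (1/1) × 0.668 = 0.6680 atm; available 1.22 atm, so CO is limiting.
P(H2O) remaining = 1.22 − (1/1) × 0.668 = 0.5520 atm
P(gaseous products) = (1+1)/1 × 0.668 = 1.336 atm
P_total at 433 °C = 0.5520 + 1.336 = 1.888 atm
Scaling to 233 °C: P = 1.888 × 506.15/706.15 = 1.353 atm

1.35 atm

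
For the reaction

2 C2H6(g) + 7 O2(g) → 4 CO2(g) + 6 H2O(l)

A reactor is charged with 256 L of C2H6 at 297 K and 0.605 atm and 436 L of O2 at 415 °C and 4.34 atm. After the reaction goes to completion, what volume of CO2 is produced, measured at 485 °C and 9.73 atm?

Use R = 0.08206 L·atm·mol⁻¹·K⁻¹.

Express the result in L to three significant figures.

81.3 L

n(C2H6) = PV/RT = (0.605 × 256) / (0.08206 × 297) = 6.355 mol
n(O2) = PV/RT = (4.34 × 436) / (0.08206 × 688.15) = 33.51 mol
For 6.355 mol C2H6, stoichiometry requires (7/2) × 6.355 = 22.24 mol O2; 33.51 mol is available, so C2H6 is limiting.
n(CO2) = (4/2) × 6.355 = 12.71 mol
V(CO2) = nRT/P = 12.71 × 0.08206 × 758.15 / 9.73 = 81.27 L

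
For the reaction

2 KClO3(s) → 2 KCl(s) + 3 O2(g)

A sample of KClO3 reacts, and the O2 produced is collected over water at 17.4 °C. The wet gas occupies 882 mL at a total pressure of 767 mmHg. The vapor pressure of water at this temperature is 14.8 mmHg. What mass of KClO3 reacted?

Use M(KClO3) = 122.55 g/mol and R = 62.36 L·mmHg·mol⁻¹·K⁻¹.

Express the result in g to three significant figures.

2.99 g

P(O2) = 767 − 14.8 = 752.2 mmHg
n(O2) = PV/RT = (752.2 × 0.8820) / (62.36 × 290.55) = 0.03662 mol
n(KClO3) = (2/3) × 0.03662 = 0.02441 mol
m(KClO3) = 0.02441 × 122.55 = 2.991 g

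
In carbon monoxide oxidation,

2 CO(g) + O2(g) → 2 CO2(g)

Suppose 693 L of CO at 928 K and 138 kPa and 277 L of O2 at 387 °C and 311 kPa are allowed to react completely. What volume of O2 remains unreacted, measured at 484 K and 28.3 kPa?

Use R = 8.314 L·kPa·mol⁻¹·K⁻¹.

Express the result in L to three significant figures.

1350 L

n(CO) = PV/RT = (138 × 693) / (8.314 × 928) = 12.40 mol
n(O2) = PV/RT = (311 × 277) / (8.314 × 660.15) = 15.70 mol
For 12.40 mol CO, stoichiometry requires (1/2) × 12.40 = 6.200 mol O2; 15.70 mol is available, so CO is limiting.
n(O2) consumed = (1/2) × 12.40 = 6.200 mol; remaining = 15.70 − 6.200 = 9.500 mol
V(O2) = nRT/P = 9.500 × 8.314 × 484 / 28.3 = 1351 L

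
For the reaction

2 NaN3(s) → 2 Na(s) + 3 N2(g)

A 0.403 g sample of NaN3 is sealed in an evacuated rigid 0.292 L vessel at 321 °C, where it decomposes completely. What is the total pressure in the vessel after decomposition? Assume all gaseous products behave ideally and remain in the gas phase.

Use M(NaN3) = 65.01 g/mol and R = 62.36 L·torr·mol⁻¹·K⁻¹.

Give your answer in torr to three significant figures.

1180 torr

n(NaN3) = 0.403 / 65.01 = 0.006199 mol
n(gas produced) = (3/2) × 0.006199 = 0.009298 mol
P = nRT/V = 0.009298 × 62.36 × 594.15 / 0.292 = 1180 torr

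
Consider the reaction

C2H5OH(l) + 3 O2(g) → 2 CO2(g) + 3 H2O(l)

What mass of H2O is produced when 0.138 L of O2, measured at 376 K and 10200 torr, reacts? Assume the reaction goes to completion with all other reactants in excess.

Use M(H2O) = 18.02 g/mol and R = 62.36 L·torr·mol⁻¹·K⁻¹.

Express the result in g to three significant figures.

1.08 g

n(O2) = PV/RT = (10200 × 0.138) / (62.36 × 376) = 0.06003 mol
n(H2O) = (3/3) × 0.06003 = 0.06003 mol
m(H2O) = 0.06003 × 18.02 = 1.082 g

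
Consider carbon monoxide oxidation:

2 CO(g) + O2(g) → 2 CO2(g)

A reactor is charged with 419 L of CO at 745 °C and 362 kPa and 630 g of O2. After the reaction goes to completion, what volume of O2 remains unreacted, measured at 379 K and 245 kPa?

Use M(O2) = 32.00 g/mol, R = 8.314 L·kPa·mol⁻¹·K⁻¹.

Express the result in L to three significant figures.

138 L

n(CO) = PV/RT = (362 × 419) / (8.314 × 1018.15) = 17.92 mol
n(O2) = 630 / 32.00 = 19.69 mol
For 17.92 mol CO, stoichiometry requires (1/2) × 17.92 = 8.960 mol O2; 19.69 mol is available, so CO is limiting.
n(O2) consumed = (1/2) × 17.92 = 8.960 mol; remaining = 19.69 − 8.960 = 10.73 mol
V(O2) = nRT/P = 10.73 × 8.314 × 379 / 245 = 138.0 L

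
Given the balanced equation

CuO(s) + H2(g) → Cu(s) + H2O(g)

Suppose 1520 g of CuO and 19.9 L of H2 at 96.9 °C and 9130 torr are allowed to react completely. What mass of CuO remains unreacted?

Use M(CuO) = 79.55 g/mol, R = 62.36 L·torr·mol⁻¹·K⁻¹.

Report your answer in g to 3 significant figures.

n(CuO) = 1520 / 79.55 = 19.11 mol
n(H2) = PV/RT = (9130 × 19.9) / (62.36 × 370.05) = 7.873 mol
For 19.11 mol CuO, stoichiometry requires (1/1) × 19.11 = 19.11 mol H2; 7.873 mol is available, so H2 is limiting.
n(CuO) consumed = (1/1) × 7.873 = 7.873 mol; remaining = 19.11 − 7.873 = 11.24 mol
m(CuO) = 11.24 × 79.55 = 894.1 g

894 g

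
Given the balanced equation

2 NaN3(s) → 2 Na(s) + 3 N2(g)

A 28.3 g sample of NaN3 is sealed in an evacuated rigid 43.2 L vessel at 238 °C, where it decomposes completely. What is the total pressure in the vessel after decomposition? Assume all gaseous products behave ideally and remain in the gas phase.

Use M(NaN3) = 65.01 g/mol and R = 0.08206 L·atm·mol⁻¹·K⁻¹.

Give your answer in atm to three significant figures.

0.634 atm

n(NaN3) = 28.3 / 65.01 = 0.4353 mol
n(gas produced) = (3/2) × 0.4353 = 0.6530 mol
P = nRT/V = 0.6530 × 0.08206 × 511.15 / 43.2 = 0.6340 atm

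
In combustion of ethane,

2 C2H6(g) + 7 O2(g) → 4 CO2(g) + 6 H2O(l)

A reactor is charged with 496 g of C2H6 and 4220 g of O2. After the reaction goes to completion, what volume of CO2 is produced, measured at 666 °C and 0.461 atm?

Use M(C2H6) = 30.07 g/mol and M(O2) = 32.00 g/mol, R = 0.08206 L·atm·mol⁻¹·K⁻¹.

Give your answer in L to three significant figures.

5510 L

n(C2H6) = 496 / 30.07 = 16.49 mol
n(O2) = 4220 / 32.00 = 131.9 mol
For 16.49 mol C2H6, stoichiometry requires (7/2) × 16.49 = 57.71 mol O2; 131.9 mol is available, so C2H6 is limiting.
n(CO2) = (4/2) × 16.49 = 32.98 mol
V(CO2) = nRT/P = 32.98 × 0.08206 × 939.15 / 0.461 = 5513 L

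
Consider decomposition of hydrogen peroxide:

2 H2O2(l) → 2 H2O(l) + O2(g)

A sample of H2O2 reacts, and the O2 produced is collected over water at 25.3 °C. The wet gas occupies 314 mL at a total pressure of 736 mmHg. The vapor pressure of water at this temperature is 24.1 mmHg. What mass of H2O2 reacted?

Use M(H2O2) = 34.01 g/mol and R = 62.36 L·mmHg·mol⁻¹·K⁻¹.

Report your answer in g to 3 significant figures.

P(O2) = 736 − 24.1 = 711.9 mmHg
n(O2) = PV/RT = (711.9 × 0.3140) / (62.36 × 298.45) = 0.01201 mol
n(H2O2) = (2/1) × 0.01201 = 0.02402 mol
m(H2O2) = 0.02402 × 34.01 = 0.8169 g

0.817 g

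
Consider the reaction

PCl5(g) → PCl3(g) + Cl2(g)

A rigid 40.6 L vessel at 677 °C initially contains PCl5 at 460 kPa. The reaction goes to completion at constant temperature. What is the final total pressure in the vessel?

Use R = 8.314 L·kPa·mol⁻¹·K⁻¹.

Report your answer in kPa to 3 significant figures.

920 kPa

At constant T and V, P ∝ n(gas): 1 mol gas → 2 mol gas.
P_final = (2/1) × 460 = 920.0 kPa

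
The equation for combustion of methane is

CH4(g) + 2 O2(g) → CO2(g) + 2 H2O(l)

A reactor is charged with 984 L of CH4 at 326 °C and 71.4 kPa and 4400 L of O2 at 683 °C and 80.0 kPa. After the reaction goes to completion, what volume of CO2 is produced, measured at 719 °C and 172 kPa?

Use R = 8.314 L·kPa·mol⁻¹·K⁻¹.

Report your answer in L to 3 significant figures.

n(CH4) = PV/RT = (71.4 × 984) / (8.314 × 599.15) = 14.10 mol
n(O2) = PV/RT = (80.0 × 4400) / (8.314 × 956.15) = 44.28 mol
For 14.10 mol CH4, stoichiometry requires (2/1) × 14.10 = 28.20 mol O2; 44.28 mol is available, so CH4 is limiting.
n(CO2) = (1/1) × 14.10 = 14.10 mol
V(CO2) = nRT/P = 14.10 × 8.314 × 992.15 / 172 = 676.2 L

676 L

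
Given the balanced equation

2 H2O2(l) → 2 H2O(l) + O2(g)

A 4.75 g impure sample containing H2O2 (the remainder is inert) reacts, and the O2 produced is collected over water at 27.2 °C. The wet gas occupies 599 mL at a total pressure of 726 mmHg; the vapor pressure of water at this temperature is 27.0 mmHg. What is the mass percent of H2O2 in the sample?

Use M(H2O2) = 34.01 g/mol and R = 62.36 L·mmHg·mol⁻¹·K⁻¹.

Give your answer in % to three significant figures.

P(O2) = 726 − 27.0 = 699.0 mmHg
n(O2) = PV/RT = (699.0 × 0.5990) / (62.36 × 300.35) = 0.02235 mol
n(H2O2) = (2/1) × 0.02235 = 0.04470 mol
m(H2O2) = 0.04470 × 34.01 = 1.520 g
%H2O2 = 1.520 / 4.75 × 100 = 32.00%

32.0 %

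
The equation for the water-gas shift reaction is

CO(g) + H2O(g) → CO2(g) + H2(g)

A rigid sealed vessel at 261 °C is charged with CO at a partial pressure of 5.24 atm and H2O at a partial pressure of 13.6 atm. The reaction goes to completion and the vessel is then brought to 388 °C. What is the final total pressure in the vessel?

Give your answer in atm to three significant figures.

23.3 atm

With V and T fixed, P_i ∝ n_i, so the mole ratios apply directly to partial pressures at 261 °C.
P(H2O) required for 5.24 atm of CO = (1/1) × 5.24 = 5.240 atm; available 13.6 atm, so CO is limiting.
P(H2O) remaining = 13.6 − (1/1) × 5.24 = 8.360 atm
P(gaseous products) = (1+1)/1 × 5.24 = 10.48 atm
P_total at 261 °C = 8.360 + 10.48 = 18.84 atm
Scaling to 388 °C: P = 18.84 × 661.15/534.15 = 23.32 atm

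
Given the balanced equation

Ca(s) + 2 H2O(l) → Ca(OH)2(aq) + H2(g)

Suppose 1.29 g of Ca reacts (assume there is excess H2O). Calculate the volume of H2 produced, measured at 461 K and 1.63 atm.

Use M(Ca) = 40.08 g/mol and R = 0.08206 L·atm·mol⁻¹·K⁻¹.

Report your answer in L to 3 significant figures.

n(Ca) = 1.290 / 40.08 = 0.03219 mol
n(H2) = (1/1) × 0.03219 = 0.03219 mol
V = nRT/P = 0.03219 × 0.08206 × 461 / 1.63 = 0.7471 L

0.747 L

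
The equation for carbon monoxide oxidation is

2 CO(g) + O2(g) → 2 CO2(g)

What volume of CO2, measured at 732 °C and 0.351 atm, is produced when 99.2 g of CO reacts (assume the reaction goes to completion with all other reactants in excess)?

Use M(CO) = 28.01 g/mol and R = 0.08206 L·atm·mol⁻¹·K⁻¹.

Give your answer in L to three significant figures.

n(CO) = 99.20 / 28.01 = 3.542 mol
n(CO2) = (2/2) × 3.542 = 3.542 mol
V = nRT/P = 3.542 × 0.08206 × 1005.15 / 0.351 = 832.3 L

832 L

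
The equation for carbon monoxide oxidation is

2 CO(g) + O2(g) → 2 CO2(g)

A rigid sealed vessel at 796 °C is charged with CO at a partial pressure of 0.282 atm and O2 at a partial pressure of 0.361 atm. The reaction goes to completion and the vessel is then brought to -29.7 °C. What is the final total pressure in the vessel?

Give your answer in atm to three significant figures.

0.114 atm

Because the vessel is rigid and T is held at 796 °C, work the stoichiometry in partial pressures (P_i = n_iRT/V).
P(O2) required for 0.282 atm of CO = (1/2) × 0.282 = 0.1410 atm; available 0.361 atm, so CO is limiting.
P(O2) remaining = 0.361 − (1/2) × 0.282 = 0.2200 atm
P(gaseous products) = (2)/2 × 0.282 = 0.2820 atm
P_total at 796 °C = 0.2200 + 0.2820 = 0.5020 atm
Scaling to -29.7 °C: P = 0.5020 × 243.45/1069.15 = 0.1143 atm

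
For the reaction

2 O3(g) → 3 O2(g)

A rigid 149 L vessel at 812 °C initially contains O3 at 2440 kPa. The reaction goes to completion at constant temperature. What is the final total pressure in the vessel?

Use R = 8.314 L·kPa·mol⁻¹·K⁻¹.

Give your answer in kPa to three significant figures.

At constant T and V, P ∝ n(gas): 2 mol gas → 3 mol gas.
P_final = (3/2) × 2440 = 3660 kPa

3660 kPa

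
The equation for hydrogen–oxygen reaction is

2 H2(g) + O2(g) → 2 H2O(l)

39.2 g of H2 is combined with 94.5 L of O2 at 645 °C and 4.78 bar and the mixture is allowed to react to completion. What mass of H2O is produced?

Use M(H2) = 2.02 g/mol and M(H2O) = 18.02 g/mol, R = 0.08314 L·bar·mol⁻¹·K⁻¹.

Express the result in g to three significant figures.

n(H2) = 39.2 / 2.02 = 19.41 mol
n(O2) = PV/RT = (4.78 × 94.5) / (0.08314 × 918.15) = 5.917 mol
For 19.41 mol H2, stoichiometry requires (1/2) × 19.41 = 9.705 mol O2; 5.917 mol is available, so O2 is limiting.
n(H2O) = (2/1) × 5.917 = 11.83 mol
m(H2O) = 11.83 × 18.02 = 213.2 g

213 g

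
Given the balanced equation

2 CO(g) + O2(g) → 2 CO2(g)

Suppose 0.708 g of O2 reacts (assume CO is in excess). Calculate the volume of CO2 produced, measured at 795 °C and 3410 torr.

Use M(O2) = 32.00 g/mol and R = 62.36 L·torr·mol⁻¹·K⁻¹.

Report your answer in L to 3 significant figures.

n(O2) = 0.7080 / 32.00 = 0.02212 mol
n(CO2) = (2/1) × 0.02212 = 0.04424 mol
V = nRT/P = 0.04424 × 62.36 × 1068.15 / 3410 = 0.8642 L

0.864 L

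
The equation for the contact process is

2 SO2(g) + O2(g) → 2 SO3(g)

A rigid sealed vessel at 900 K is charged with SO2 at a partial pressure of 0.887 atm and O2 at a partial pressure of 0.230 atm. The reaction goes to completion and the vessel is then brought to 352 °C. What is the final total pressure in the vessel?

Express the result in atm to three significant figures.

0.616 atm

Because the vessel is rigid and T is held at 900 K, work the stoichiometry in partial pressures (P_i = n_iRT/V).
P(O2) required for 0.887 atm of SO2 = (1/2) × 0.887 = 0.4435 atm; available 0.230 atm, so O2 is limiting.
P(SO2) remaining = 0.887 − (2/1) × 0.230 = 0.4270 atm
P(gaseous products) = (2)/1 × 0.230 = 0.4600 atm
P_total at 900 K = 0.4270 + 0.4600 = 0.8870 atm
Scaling to 352 °C: P = 0.8870 × 625.15/900 = 0.6161 atm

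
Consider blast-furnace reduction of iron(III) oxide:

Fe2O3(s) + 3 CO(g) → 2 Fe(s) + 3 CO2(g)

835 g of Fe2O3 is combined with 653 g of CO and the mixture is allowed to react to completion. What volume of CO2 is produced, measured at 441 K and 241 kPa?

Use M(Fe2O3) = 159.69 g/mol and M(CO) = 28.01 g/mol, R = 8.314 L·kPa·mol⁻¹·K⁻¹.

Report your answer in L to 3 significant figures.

n(Fe2O3) = 835 / 159.69 = 5.229 mol
n(CO) = 653 / 28.01 = 23.31 mol
For 5.229 mol Fe2O3, stoichiometry requires (3/1) × 5.229 = 15.69 mol CO; 23.31 mol is available, so Fe2O3 is limiting.
n(CO2) = (3/1) × 5.229 = 15.69 mol
V(CO2) = nRT/P = 15.69 × 8.314 × 441 / 241 = 238.7 L

239 L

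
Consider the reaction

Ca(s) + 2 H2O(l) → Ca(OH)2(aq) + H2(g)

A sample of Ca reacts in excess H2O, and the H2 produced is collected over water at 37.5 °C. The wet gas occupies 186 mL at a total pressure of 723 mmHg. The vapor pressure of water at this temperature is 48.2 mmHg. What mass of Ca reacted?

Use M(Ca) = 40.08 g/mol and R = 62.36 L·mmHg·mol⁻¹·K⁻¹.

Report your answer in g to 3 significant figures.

0.260 g

P(H2) = 723 − 48.2 = 674.8 mmHg
n(H2) = PV/RT = (674.8 × 0.1860) / (62.36 × 310.65) = 0.006479 mol
n(Ca) = (1/1) × 0.006479 = 0.006479 mol
m(Ca) = 0.006479 × 40.08 = 0.2597 g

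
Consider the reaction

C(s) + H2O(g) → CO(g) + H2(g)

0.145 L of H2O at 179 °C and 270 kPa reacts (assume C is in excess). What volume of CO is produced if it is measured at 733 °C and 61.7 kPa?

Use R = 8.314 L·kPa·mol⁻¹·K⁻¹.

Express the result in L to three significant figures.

n(H2O) = PV/RT = (270 × 0.145) / (8.314 × 452.15) = 0.01041 mol
n(CO) = (1/1) × 0.01041 = 0.01041 mol
V = nRT/P = 0.01041 × 8.314 × 1006.15 / 61.7 = 1.411 L

1.41 L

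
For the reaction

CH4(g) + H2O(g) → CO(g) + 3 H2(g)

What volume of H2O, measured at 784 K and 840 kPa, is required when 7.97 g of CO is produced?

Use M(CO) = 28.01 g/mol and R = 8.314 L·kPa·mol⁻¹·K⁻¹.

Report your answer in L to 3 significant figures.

n(CO) = 7.970 / 28.01 = 0.2845 mol
n(H2O) = (1/1) × 0.2845 = 0.2845 mol
V = nRT/P = 0.2845 × 8.314 × 784 / 840 = 2.208 L

2.21 L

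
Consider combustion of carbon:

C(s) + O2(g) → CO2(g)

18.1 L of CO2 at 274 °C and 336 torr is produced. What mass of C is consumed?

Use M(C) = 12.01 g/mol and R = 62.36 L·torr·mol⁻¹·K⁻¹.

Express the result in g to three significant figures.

n(CO2) = PV/RT = (336 × 18.1) / (62.36 × 547.15) = 0.1782 mol
n(C) = (1/1) × 0.1782 = 0.1782 mol
m(C) = 0.1782 × 12.01 = 2.140 g

2.14 g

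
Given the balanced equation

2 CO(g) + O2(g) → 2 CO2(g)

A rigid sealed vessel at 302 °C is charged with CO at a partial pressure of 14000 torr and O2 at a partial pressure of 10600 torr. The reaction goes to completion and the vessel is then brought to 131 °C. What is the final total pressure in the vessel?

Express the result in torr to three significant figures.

With V and T fixed, P_i ∝ n_i, so the mole ratios apply directly to partial pressures at 302 °C.
P(O2) required for 14000 torr of CO = (1/2) × 14000 = 7000 torr; available 10600 torr, so CO is limiting.
P(O2) remaining = 10600 − (1/2) × 14000 = 3600 torr
P(gaseous products) = (2)/2 × 14000 = 14000 torr
P_total at 302 °C = 3600 + 14000 = 17600 torr
Scaling to 131 °C: P = 17600 × 404.15/575.15 = 12370 torr

12400 torr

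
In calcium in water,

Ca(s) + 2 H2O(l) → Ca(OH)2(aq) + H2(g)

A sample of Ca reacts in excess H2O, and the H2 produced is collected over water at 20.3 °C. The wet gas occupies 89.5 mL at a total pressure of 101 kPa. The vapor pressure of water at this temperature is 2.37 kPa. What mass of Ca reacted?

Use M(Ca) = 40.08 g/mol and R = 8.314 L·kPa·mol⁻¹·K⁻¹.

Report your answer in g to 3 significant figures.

P(H2) = 101 − 2.37 = 98.63 kPa
n(H2) = PV/RT = (98.63 × 0.08950) / (8.314 × 293.45) = 0.003618 mol
n(Ca) = (1/1) × 0.003618 = 0.003618 mol
m(Ca) = 0.003618 × 40.08 = 0.1450 g

0.145 g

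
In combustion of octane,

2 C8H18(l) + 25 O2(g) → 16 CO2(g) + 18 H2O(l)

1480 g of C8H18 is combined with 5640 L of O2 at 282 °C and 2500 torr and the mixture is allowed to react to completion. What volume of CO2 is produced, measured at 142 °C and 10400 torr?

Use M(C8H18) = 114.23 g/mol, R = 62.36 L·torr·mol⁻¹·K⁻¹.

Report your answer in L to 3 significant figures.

n(C8H18) = 1480 / 114.23 = 12.96 mol
n(O2) = PV/RT = (2500 × 5640) / (62.36 × 555.15) = 407.3 mol
For 12.96 mol C8H18, stoichiometry requires (25/2) × 12.96 = 162.0 mol O2; 407.3 mol is available, so C8H18 is limiting.
n(CO2) = (16/2) × 12.96 = 103.7 mol
V(CO2) = nRT/P = 103.7 × 62.36 × 415.15 / 10400 = 258.1 L

258 L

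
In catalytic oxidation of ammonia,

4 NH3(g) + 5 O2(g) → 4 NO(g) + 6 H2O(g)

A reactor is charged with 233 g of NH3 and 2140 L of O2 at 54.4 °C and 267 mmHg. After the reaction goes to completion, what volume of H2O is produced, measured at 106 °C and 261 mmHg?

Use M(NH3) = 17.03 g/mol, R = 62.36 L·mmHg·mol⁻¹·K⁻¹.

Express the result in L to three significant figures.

1860 L

n(NH3) = 233 / 17.03 = 13.68 mol
n(O2) = PV/RT = (267 × 2140) / (62.36 × 327.55) = 27.97 mol
For 13.68 mol NH3, stoichiometry requires (5/4) × 13.68 = 17.10 mol O2; 27.97 mol is available, so NH3 is limiting.
n(H2O) = (6/4) × 13.68 = 20.52 mol
V(H2O) = nRT/P = 20.52 × 62.36 × 379.15 / 261 = 1859 L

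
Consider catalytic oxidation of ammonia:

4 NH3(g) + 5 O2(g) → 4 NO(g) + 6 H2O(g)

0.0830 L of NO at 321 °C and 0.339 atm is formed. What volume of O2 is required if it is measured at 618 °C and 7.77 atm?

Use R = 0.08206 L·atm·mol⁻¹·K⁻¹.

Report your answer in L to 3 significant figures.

0.00679 L

n(NO) = PV/RT = (0.339 × 0.0830) / (0.08206 × 594.15) = 0.0005771 mol
n(O2) = (5/4) × 0.0005771 = 0.0007214 mol
V = nRT/P = 0.0007214 × 0.08206 × 891.15 / 7.77 = 0.006789 L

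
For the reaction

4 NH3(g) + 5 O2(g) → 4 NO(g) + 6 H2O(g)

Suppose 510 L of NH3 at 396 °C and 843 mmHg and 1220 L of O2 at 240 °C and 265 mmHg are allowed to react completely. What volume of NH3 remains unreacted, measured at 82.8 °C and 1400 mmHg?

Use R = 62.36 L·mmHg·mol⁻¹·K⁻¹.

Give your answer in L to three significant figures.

n(NH3) = PV/RT = (843 × 510) / (62.36 × 669.15) = 10.30 mol
n(O2) = PV/RT = (265 × 1220) / (62.36 × 513.15) = 10.10 mol
For 10.30 mol NH3, stoichiometry requires (5/4) × 10.30 = 12.88 mol O2; 10.10 mol is available, so O2 is limiting.
n(NH3) consumed = (4/5) × 10.10 = 8.080 mol; remaining = 10.30 − 8.080 = 2.220 mol
V(NH3) = nRT/P = 2.220 × 62.36 × 355.95 / 1400 = 35.20 L

35.2 L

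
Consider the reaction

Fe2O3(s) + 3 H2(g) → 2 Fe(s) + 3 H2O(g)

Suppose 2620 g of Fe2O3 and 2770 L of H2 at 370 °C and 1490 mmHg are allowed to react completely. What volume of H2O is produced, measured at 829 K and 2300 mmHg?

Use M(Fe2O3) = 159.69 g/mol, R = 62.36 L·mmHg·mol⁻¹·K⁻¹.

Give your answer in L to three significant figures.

1110 L

n(Fe2O3) = 2620 / 159.69 = 16.41 mol
n(H2) = PV/RT = (1490 × 2770) / (62.36 × 643.15) = 102.9 mol
For 16.41 mol Fe2O3, stoichiometry requires (3/1) × 16.41 = 49.23 mol H2; 102.9 mol is available, so Fe2O3 is limiting.
n(H2O) = (3/1) × 16.41 = 49.23 mol
V(H2O) = nRT/P = 49.23 × 62.36 × 829 / 2300 = 1107 L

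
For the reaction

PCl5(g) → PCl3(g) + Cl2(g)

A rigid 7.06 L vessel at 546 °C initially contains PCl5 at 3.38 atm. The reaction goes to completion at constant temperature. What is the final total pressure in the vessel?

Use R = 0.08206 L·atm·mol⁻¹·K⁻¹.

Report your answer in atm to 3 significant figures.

6.76 atm

Rigid vessel, constant T ⇒ P scales with total gas moles (1 → 2).
P_final = (2/1) × 3.38 = 6.760 atm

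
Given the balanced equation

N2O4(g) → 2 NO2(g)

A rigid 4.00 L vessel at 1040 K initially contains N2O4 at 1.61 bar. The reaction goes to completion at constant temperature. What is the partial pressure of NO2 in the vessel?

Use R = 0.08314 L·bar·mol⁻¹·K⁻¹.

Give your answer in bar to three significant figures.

n(N2O4)₀ = PV/RT = (1.61 × 4.00) / (0.08314 × 1040) = 0.07448 mol
n(NO2) = (2/1) × 0.07448 = 0.1490 mol
P(NO2) = nRT/V = 0.1490 × 0.08314 × 1040 / 4.00 = 3.221 bar

3.22 bar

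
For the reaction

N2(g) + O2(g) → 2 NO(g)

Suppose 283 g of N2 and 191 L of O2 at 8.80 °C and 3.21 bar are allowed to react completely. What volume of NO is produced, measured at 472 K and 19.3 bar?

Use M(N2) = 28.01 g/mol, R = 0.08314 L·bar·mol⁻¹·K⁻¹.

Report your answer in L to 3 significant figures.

41.1 L

n(N2) = 283 / 28.01 = 10.10 mol
n(O2) = PV/RT = (3.21 × 191) / (0.08314 × 281.95) = 26.16 mol
For 10.10 mol N2, stoichiometry requires (1/1) × 10.10 = 10.10 mol O2; 26.16 mol is available, so N2 is limiting.
n(NO) = (2/1) × 10.10 = 20.20 mol
V(NO) = nRT/P = 20.20 × 0.08314 × 472 / 19.3 = 41.07 L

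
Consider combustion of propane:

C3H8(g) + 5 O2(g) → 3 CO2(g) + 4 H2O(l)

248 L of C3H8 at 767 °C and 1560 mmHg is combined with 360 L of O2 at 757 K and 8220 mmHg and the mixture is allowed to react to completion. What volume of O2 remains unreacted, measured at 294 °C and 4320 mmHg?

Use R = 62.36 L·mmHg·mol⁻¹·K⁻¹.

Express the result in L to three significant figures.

n(C3H8) = PV/RT = (1560 × 248) / (62.36 × 1040.15) = 5.965 mol
n(O2) = PV/RT = (8220 × 360) / (62.36 × 757) = 62.69 mol
For 5.965 mol C3H8, stoichiometry requires (5/1) × 5.965 = 29.82 mol O2; 62.69 mol is available, so C3H8 is limiting.
n(O2) consumed = (5/1) × 5.965 = 29.82 mol; remaining = 62.69 − 29.82 = 32.87 mol
V(O2) = nRT/P = 32.87 × 62.36 × 567.15 / 4320 = 269.1 L

269 L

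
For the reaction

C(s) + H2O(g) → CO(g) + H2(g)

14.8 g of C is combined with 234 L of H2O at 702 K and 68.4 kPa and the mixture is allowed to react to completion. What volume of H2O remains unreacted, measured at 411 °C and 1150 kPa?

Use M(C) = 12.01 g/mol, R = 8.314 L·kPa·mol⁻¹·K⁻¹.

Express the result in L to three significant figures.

n(C) = 14.8 / 12.01 = 1.232 mol
n(H2O) = PV/RT = (68.4 × 234) / (8.314 × 702) = 2.742 mol
For 1.232 mol C, stoichiometry requires (1/1) × 1.232 = 1.232 mol H2O; 2.742 mol is available, so C is limiting.
n(H2O) consumed = (1/1) × 1.232 = 1.232 mol; remaining = 2.742 − 1.232 = 1.510 mol
V(H2O) = nRT/P = 1.510 × 8.314 × 684.15 / 1150 = 7.469 L

7.47 L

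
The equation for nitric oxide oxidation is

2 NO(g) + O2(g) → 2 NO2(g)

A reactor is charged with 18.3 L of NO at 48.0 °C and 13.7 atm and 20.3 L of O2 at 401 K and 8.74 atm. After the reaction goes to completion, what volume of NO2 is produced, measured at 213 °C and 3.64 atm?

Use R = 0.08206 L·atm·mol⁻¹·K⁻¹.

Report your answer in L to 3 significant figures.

n(NO) = PV/RT = (13.7 × 18.3) / (0.08206 × 321.15) = 9.513 mol
n(O2) = PV/RT = (8.74 × 20.3) / (0.08206 × 401) = 5.392 mol
For 9.513 mol NO, stoichiometry requires (1/2) × 9.513 = 4.756 mol O2; 5.392 mol is available, so NO is limiting.
n(NO2) = (2/2) × 9.513 = 9.513 mol
V(NO2) = nRT/P = 9.513 × 0.08206 × 486.15 / 3.64 = 104.3 L

104 L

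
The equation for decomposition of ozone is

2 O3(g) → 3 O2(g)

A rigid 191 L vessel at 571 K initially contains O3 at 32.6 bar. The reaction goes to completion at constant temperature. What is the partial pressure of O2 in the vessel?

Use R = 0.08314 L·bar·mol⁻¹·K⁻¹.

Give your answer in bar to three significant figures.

n(O3)₀ = PV/RT = (32.6 × 191) / (0.08314 × 571) = 131.2 mol
n(O2) = (3/2) × 131.2 = 196.8 mol
P(O2) = nRT/V = 196.8 × 0.08314 × 571 / 191 = 48.91 bar

48.9 bar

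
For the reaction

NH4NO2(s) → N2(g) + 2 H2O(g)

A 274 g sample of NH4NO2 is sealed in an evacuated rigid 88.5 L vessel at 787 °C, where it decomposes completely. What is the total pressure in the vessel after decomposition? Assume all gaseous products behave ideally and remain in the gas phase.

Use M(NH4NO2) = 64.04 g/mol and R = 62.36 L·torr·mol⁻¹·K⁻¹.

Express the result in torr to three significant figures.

9590 torr

n(NH4NO2) = 274 / 64.04 = 4.279 mol
n(gas produced) = (3/1) × 4.279 = 12.84 mol
P = nRT/V = 12.84 × 62.36 × 1060.15 / 88.5 = 9592 torr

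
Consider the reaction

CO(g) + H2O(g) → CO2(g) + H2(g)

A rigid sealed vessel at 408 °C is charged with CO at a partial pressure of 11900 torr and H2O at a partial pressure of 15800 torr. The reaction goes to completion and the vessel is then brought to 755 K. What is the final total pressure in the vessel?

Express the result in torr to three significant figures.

With V and T fixed, P_i ∝ n_i, so the mole ratios apply directly to partial pressures at 408 °C.
P(H2O) required for 11900 torr of CO = (1/1) × 11900 = 11900 torr; available 15800 torr, so CO is limiting.
P(H2O) remaining = 15800 − (1/1) × 11900 = 3900 torr
P(gaseous products) = (1+1)/1 × 11900 = 23800 torr
P_total at 408 °C = 3900 + 23800 = 27700 torr
Scaling to 755 K: P = 27700 × 755/681.15 = 30700 torr

30700 torr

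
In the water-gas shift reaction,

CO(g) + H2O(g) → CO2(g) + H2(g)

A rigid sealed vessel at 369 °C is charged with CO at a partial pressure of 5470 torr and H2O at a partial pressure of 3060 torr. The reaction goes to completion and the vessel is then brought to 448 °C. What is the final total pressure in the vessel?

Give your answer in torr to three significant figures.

With V and T fixed, P_i ∝ n_i, so the mole ratios apply directly to partial pressures at 369 °C.
P(H2O) required for 5470 torr of CO = (1/1) × 5470 = 5470 torr; available 3060 torr, so H2O is limiting.
P(CO) remaining = 5470 − (1/1) × 3060 = 2410 torr
P(gaseous products) = (1+1)/1 × 3060 = 6120 torr
P_total at 369 °C = 2410 + 6120 = 8530 torr
Scaling to 448 °C: P = 8530 × 721.15/642.15 = 9579 torr

9580 torr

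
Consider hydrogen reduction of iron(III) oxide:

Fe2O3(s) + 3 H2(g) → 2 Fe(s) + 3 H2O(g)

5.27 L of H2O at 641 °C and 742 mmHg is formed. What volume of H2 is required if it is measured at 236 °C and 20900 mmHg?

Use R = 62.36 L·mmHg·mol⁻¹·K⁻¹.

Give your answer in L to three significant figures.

0.104 L

n(H2O) = PV/RT = (742 × 5.27) / (62.36 × 914.15) = 0.06859 mol
n(H2) = (3/3) × 0.06859 = 0.06859 mol
V = nRT/P = 0.06859 × 62.36 × 509.15 / 20900 = 0.1042 L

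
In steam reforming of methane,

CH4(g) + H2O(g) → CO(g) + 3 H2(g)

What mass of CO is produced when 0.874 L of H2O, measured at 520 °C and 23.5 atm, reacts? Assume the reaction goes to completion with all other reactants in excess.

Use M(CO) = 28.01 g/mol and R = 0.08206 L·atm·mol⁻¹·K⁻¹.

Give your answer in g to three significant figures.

8.84 g

n(H2O) = PV/RT = (23.5 × 0.874) / (0.08206 × 793.15) = 0.3156 mol
n(CO) = (1/1) × 0.3156 = 0.3156 mol
m(CO) = 0.3156 × 28.01 = 8.840 g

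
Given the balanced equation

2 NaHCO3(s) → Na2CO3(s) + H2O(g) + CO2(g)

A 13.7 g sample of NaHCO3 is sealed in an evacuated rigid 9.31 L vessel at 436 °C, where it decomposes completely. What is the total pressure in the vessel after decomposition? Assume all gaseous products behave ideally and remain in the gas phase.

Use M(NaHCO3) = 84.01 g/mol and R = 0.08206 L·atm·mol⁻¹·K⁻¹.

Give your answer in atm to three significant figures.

1.02 atm

n(NaHCO3) = 13.7 / 84.01 = 0.1631 mol
n(gas produced) = (2/2) × 0.1631 = 0.1631 mol
P = nRT/V = 0.1631 × 0.08206 × 709.15 / 9.31 = 1.019 atm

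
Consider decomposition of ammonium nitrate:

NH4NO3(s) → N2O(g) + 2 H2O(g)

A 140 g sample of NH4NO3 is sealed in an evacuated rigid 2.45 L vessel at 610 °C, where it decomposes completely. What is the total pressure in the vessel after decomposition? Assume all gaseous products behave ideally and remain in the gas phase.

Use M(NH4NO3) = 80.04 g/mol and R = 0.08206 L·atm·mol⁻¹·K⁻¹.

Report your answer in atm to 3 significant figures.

n(NH4NO3) = 140 / 80.04 = 1.749 mol
n(gas produced) = (3/1) × 1.749 = 5.247 mol
P = nRT/V = 5.247 × 0.08206 × 883.15 / 2.45 = 155.2 atm

155 atm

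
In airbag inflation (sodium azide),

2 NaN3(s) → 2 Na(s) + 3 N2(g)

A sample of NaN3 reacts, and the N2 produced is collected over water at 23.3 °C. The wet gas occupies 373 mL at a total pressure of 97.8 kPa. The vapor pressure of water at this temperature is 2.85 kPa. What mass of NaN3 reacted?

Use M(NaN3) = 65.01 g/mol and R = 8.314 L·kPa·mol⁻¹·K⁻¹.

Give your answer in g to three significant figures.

P(N2) = 97.8 − 2.85 = 94.95 kPa
n(N2) = PV/RT = (94.95 × 0.3730) / (8.314 × 296.45) = 0.01437 mol
n(NaN3) = (2/3) × 0.01437 = 0.009580 mol
m(NaN3) = 0.009580 × 65.01 = 0.6228 g

0.623 g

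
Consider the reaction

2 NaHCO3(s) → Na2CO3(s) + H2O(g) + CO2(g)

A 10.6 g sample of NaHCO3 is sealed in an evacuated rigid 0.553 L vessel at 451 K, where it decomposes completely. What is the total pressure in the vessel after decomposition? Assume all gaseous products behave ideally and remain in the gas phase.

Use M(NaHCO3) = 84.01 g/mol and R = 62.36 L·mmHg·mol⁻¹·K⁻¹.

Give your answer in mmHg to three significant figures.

6420 mmHg

n(NaHCO3) = 10.6 / 84.01 = 0.1262 mol
n(gas produced) = (2/2) × 0.1262 = 0.1262 mol
P = nRT/V = 0.1262 × 62.36 × 451 / 0.553 = 6418 mmHg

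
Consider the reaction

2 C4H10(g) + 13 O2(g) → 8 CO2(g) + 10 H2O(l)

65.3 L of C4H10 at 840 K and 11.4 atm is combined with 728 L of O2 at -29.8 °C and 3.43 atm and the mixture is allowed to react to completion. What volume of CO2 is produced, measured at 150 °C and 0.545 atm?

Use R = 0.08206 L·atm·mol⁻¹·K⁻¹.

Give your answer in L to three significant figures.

2750 L

n(C4H10) = PV/RT = (11.4 × 65.3) / (0.08206 × 840) = 10.80 mol
n(O2) = PV/RT = (3.43 × 728) / (0.08206 × 243.35) = 125.0 mol
For 10.80 mol C4H10, stoichiometry requires (13/2) × 10.80 = 70.20 mol O2; 125.0 mol is available, so C4H10 is limiting.
n(CO2) = (8/2) × 10.80 = 43.20 mol
V(CO2) = nRT/P = 43.20 × 0.08206 × 423.15 / 0.545 = 2752 L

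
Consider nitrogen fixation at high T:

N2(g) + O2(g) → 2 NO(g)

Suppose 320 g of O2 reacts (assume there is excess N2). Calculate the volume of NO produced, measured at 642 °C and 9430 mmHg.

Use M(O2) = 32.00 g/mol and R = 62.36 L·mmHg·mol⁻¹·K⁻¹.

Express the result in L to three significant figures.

121 L

n(O2) = 320.0 / 32.00 = 10.00 mol
n(NO) = (2/1) × 10.00 = 20.00 mol
V = nRT/P = 20.00 × 62.36 × 915.15 / 9430 = 121.0 L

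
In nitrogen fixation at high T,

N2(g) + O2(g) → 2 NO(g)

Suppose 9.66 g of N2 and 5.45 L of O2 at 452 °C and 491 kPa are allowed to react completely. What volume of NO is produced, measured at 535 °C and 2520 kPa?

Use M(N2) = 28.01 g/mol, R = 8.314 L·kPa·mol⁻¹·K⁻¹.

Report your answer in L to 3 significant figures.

1.84 L

n(N2) = 9.66 / 28.01 = 0.3449 mol
n(O2) = PV/RT = (491 × 5.45) / (8.314 × 725.15) = 0.4439 mol
For 0.3449 mol N2, stoichiometry requires (1/1) × 0.3449 = 0.3449 mol O2; 0.4439 mol is available, so N2 is limiting.
n(NO) = (2/1) × 0.3449 = 0.6898 mol
V(NO) = nRT/P = 0.6898 × 8.314 × 808.15 / 2520 = 1.839 L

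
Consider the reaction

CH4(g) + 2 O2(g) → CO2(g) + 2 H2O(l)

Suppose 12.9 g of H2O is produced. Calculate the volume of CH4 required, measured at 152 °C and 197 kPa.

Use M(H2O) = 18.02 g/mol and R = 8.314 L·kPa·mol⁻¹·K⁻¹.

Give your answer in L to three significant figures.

n(H2O) = 12.90 / 18.02 = 0.7159 mol
n(CH4) = (1/2) × 0.7159 = 0.3579 mol
V = nRT/P = 0.3579 × 8.314 × 425.15 / 197 = 6.422 L

6.42 L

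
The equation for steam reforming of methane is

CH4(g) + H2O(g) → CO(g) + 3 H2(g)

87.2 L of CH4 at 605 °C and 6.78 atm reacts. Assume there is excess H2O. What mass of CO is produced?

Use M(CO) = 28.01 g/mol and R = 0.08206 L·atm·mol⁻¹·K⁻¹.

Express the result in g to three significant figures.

n(CH4) = PV/RT = (6.78 × 87.2) / (0.08206 × 878.15) = 8.204 mol
n(CO) = (1/1) × 8.204 = 8.204 mol
m(CO) = 8.204 × 28.01 = 229.8 g

230 g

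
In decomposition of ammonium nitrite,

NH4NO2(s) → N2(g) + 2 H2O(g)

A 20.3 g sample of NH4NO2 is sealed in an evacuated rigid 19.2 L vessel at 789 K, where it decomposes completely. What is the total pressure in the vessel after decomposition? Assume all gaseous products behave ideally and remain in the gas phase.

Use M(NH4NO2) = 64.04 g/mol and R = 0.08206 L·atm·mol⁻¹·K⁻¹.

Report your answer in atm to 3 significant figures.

n(NH4NO2) = 20.3 / 64.04 = 0.3170 mol
n(gas produced) = (3/1) × 0.3170 = 0.9510 mol
P = nRT/V = 0.9510 × 0.08206 × 789 / 19.2 = 3.207 atm

3.21 atm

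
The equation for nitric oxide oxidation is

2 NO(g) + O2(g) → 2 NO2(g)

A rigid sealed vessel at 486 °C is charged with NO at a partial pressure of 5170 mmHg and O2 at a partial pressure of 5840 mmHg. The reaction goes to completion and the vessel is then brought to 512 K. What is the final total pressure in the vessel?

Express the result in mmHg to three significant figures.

5680 mmHg

At constant V, partial pressures at 486 °C are proportional to moles, so apply stoichiometry directly to pressures.
P(O2) required for 5170 mmHg of NO = (1/2) × 5170 = 2585 mmHg; available 5840 mmHg, so NO is limiting.
P(O2) remaining = 5840 − (1/2) × 5170 = 3255 mmHg
P(gaseous products) = (2)/2 × 5170 = 5170 mmHg
P_total at 486 °C = 3255 + 5170 = 8425 mmHg
Scaling to 512 K: P = 8425 × 512/759.15 = 5682 mmHg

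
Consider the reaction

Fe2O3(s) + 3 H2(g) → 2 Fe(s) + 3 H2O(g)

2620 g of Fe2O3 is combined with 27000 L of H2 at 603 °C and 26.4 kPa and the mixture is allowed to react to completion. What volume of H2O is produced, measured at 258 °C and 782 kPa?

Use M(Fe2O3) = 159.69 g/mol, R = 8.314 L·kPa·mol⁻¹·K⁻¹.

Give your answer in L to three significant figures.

278 L

n(Fe2O3) = 2620 / 159.69 = 16.41 mol
n(H2) = PV/RT = (26.4 × 27000) / (8.314 × 876.15) = 97.85 mol
For 16.41 mol Fe2O3, stoichiometry requires (3/1) × 16.41 = 49.23 mol H2; 97.85 mol is available, so Fe2O3 is limiting.
n(H2O) = (3/1) × 16.41 = 49.23 mol
V(H2O) = nRT/P = 49.23 × 8.314 × 531.15 / 782 = 278.0 L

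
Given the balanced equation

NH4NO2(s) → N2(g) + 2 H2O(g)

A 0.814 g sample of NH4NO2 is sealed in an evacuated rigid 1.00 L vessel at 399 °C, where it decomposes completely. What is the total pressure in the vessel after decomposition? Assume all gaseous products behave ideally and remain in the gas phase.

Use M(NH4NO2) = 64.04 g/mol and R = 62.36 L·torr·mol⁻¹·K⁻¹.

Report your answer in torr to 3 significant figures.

1600 torr

n(NH4NO2) = 0.814 / 64.04 = 0.01271 mol
n(gas produced) = (3/1) × 0.01271 = 0.03813 mol
P = nRT/V = 0.03813 × 62.36 × 672.15 / 1.00 = 1598 torr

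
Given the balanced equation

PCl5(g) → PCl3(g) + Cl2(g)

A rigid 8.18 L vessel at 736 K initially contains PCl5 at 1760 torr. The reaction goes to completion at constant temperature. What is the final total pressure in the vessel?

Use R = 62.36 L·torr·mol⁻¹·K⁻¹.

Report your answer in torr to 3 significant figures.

3520 torr

At constant T and V, P ∝ n(gas): 1 mol gas → 2 mol gas.
P_final = (2/1) × 1760 = 3520 torr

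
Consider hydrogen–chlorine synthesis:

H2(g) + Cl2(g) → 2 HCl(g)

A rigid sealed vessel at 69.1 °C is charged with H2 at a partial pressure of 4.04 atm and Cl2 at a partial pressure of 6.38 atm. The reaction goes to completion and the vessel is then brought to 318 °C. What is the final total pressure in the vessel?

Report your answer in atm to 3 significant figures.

With V and T fixed, P_i ∝ n_i, so the mole ratios apply directly to partial pressures at 69.1 °C.
P(Cl2) required for 4.04 atm of H2 = (1/1) × 4.04 = 4.040 atm; available 6.38 atm, so H2 is limiting.
P(Cl2) remaining = 6.38 − (1/1) × 4.04 = 2.340 atm
P(gaseous products) = (2)/1 × 4.04 = 8.080 atm
P_total at 69.1 °C = 2.340 + 8.080 = 10.42 atm
Scaling to 318 °C: P = 10.42 × 591.15/342.25 = 18.00 atm

18.0 atm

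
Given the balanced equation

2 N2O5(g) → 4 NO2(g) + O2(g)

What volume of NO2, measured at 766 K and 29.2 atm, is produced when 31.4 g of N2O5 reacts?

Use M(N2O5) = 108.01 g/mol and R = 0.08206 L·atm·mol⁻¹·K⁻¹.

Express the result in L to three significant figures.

n(N2O5) = 31.40 / 108.01 = 0.2907 mol
n(NO2) = (4/2) × 0.2907 = 0.5814 mol
V = nRT/P = 0.5814 × 0.08206 × 766 / 29.2 = 1.252 L

1.25 L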